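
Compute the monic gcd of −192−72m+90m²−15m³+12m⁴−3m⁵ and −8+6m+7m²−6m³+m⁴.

8+2m−5m²+m³

Euclidean algorithm in ℚ[m]:
  −3m⁵+12m⁴−15m³+90m²−72m−192 = (−3m−6)(m⁴−6m³+7m²+6m−8) + (−30m³+150m²−60m−240)
  m⁴−6m³+7m²+6m−8 = (−(1/30)m+1/30)(−30m³+150m²−60m−240) + (0)
Last nonzero remainder: −30m³+150m²−60m−240. Dividing through by −30 gives the monic gcd m³−5m²+2m+8.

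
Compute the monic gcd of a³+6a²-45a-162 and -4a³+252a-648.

By polynomial division,
  a³+6a²-45a-162 = (-1/4)(-4a³+252a-648) + (6a²+18a-324)
  -4a³+252a-648 = (-(2/3)a+2)(6a²+18a-324) + (0)
Last nonzero remainder: 6a²+18a-324. Dividing through by 6 gives the monic gcd a²+3a-54.

a²+3a-54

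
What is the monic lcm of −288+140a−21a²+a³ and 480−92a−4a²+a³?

17280−9552a+1532a²−4a³−17a⁴+a⁵

Apply the Euclidean algorithm:
  a³−21a²+140a−288 = (a³−4a²−92a+480) + (−17a²+232a−768)
  a³−4a²−92a+480 = (−(1/17)a−164/289)(−17a²+232a−768) + (−(1596/289)a+12768/289)
  −17a²+232a−768 = ((4913/1596)a−2312/133)(−(1596/289)a+12768/289) + (0)
Last nonzero remainder: −(1596/289)a+12768/289. Dividing through by −1596/289 gives the monic gcd a−8.
Then lcm(f, g) = f·g / gcd(f, g); expanding and making the result monic gives the answer.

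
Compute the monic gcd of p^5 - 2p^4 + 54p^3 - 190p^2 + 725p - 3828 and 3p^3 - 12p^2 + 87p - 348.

p^3 - 4p^2 + 29p - 116

Euclidean algorithm in ℚ[p]:
  p^5 - 2p^4 + 54p^3 - 190p^2 + 725p - 3828 = ((1/3)p^2 + (2/3)p + 11)(3p^3 - 12p^2 + 87p - 348) + (0)
Last nonzero remainder: 3p^3 - 12p^2 + 87p - 348. Dividing through by 3 gives the monic gcd p^3 - 4p^2 + 29p - 116.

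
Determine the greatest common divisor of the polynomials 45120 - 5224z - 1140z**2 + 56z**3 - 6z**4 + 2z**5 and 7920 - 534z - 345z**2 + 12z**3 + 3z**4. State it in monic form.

Repeated division with remainder:
  2z**5 - 6z**4 + 56z**3 - 1140z**2 - 5224z + 45120 = ((2/3)z - 14/3)(3z**4 + 12z**3 - 345z**2 - 534z + 7920) + (342z**3 - 2394z**2 - 12996z + 82080)
  3z**4 + 12z**3 - 345z**2 - 534z + 7920 = ((1/114)z + 11/114)(342z**3 - 2394z**2 - 12996z + 82080) + (0)
Last nonzero remainder: 342z**3 - 2394z**2 - 12996z + 82080. Dividing through by 342 gives the monic gcd z**3 - 7z**2 - 38z + 240.

240 - 38z - 7z**2 + z**3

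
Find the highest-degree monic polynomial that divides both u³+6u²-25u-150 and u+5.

Apply the Euclidean algorithm:
  u³+6u²-25u-150 = (u²+u-30)(u+5) + (0)
The last nonzero remainder u+5 is already monic.

u+5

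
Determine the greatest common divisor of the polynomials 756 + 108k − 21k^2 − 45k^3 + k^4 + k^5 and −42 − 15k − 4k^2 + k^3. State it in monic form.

6 + 3k + k^2

Repeated division with remainder:
  k^5 + k^4 − 45k^3 − 21k^2 + 108k + 756 = (k^2 + 5k − 10)(k^3 − 4k^2 − 15k − 42) + (56k^2 + 168k + 336)
  k^3 − 4k^2 − 15k − 42 = ((1/56)k − 1/8)(56k^2 + 168k + 336) + (0)
Last nonzero remainder: 56k^2 + 168k + 336. Dividing through by 56 gives the monic gcd k^2 + 3k + 6.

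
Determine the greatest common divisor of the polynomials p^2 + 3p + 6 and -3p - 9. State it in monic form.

1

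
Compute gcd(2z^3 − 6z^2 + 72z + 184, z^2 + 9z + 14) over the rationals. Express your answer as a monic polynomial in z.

By polynomial division,
  2z^3 − 6z^2 + 72z + 184 = (2z − 24)(z^2 + 9z + 14) + (260z + 520)
  z^2 + 9z + 14 = ((1/260)z + 7/260)(260z + 520) + (0)
Last nonzero remainder: 260z + 520. Dividing through by 260 gives the monic gcd z + 2.

z + 2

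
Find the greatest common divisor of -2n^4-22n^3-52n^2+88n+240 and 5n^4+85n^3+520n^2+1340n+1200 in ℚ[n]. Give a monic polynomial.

Apply the Euclidean algorithm:
  -2n^4-22n^3-52n^2+88n+240 = (-2/5)(5n^4+85n^3+520n^2+1340n+1200) + (12n^3+156n^2+624n+720)
  5n^4+85n^3+520n^2+1340n+1200 = ((5/12)n+5/3)(12n^3+156n^2+624n+720) + (0)
Last nonzero remainder: 12n^3+156n^2+624n+720. Dividing through by 12 gives the monic gcd n^3+13n^2+52n+60.

n^3+13n^2+52n+60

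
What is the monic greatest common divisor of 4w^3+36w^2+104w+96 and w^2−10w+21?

1

Repeated division with remainder:
  4w^3+36w^2+104w+96 = (4w+76)(w^2−10w+21) + (780w−1500)
  w^2−10w+21 = ((1/780)w−7/676)(780w−1500) + (924/169)
  780w−1500 = ((10985/77)w−21125/77)(924/169) + (0)
The last nonzero remainder is the constant 924/169, so the polynomials are coprime and gcd = 1.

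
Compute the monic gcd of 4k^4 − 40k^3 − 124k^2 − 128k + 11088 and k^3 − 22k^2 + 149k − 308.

By polynomial division,
  4k^4 − 40k^3 − 124k^2 − 128k + 11088 = (4k + 48)(k^3 − 22k^2 + 149k − 308) + (336k^2 − 6048k + 25872)
  k^3 − 22k^2 + 149k − 308 = ((1/336)k − 1/84)(336k^2 − 6048k + 25872) + (0)
Last nonzero remainder: 336k^2 − 6048k + 25872. Dividing through by 336 gives the monic gcd k^2 − 18k + 77.

k^2 − 18k + 77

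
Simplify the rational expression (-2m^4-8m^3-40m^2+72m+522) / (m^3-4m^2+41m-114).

Euclidean algorithm in ℚ[m]:
  -2m^4-8m^3-40m^2+72m+522 = (-2m-16)(m^3-4m^2+41m-114) + (-22m^2+500m-1302)
  m^3-4m^2+41m-114 = (-(1/22)m-103/121)(-22m^2+500m-1302) + ((49300/121)m-147900/121)
  -22m^2+500m-1302 = (-(1331/24650)m+26257/24650)((49300/121)m-147900/121) + (0)
Last nonzero remainder: (49300/121)m-147900/121. Dividing through by 49300/121 gives the monic gcd m-3.
Cancel m-3 from numerator and denominator to get the reduced form.

(-2m^3-14m^2-82m-174)/(m^2-m+38)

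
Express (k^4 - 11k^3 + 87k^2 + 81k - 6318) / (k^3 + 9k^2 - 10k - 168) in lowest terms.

(k^3 - 17k^2 + 189k - 1053)/(k^2 + 3k - 28)

Repeated division with remainder:
  k^4 - 11k^3 + 87k^2 + 81k - 6318 = (k - 20)(k^3 + 9k^2 - 10k - 168) + (277k^2 + 49k - 9678)
  k^3 + 9k^2 - 10k - 168 = ((1/277)k + 2444/76729)(277k^2 + 49k - 9678) + ((1793760/76729)k + 10762560/76729)
  277k^2 + 49k - 9678 = ((21253933/1793760)k - 123763877/1793760)((1793760/76729)k + 10762560/76729) + (0)
Last nonzero remainder: (1793760/76729)k + 10762560/76729. Dividing through by 1793760/76729 gives the monic gcd k + 6.
Cancel k + 6 from numerator and denominator to get the reduced form.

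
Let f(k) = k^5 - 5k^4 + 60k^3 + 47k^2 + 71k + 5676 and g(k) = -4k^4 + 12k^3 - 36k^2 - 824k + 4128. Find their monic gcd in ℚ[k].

k^2 - 5k + 43

Apply the Euclidean algorithm:
  k^5 - 5k^4 + 60k^3 + 47k^2 + 71k + 5676 = (-(1/4)k + 1/2)(-4k^4 + 12k^3 - 36k^2 - 824k + 4128) + (45k^3 - 141k^2 + 1515k + 3612)
  -4k^4 + 12k^3 - 36k^2 - 824k + 4128 = (-(4/45)k - 8/675)(45k^3 - 141k^2 + 1515k + 3612) + ((21824/225)k^2 - (21824/45)k + 938432/225)
  45k^3 - 141k^2 + 1515k + 3612 = ((10125/21824)k + 4725/5456)((21824/225)k^2 - (21824/45)k + 938432/225) + (0)
Last nonzero remainder: (21824/225)k^2 - (21824/45)k + 938432/225. Dividing through by 21824/225 gives the monic gcd k^2 - 5k + 43.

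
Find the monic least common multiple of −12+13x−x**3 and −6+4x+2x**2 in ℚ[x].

36−27x−13x**2+3x**3+x**4

Euclidean algorithm in ℚ[x]:
  −x**3+13x−12 = (−(1/2)x+1)(2x**2+4x−6) + (6x−6)
  2x**2+4x−6 = ((1/3)x+1)(6x−6) + (0)
Last nonzero remainder: 6x−6. Dividing through by 6 gives the monic gcd x−1.
Then lcm(f, g) = f·g / gcd(f, g); expanding and making the result monic gives the answer.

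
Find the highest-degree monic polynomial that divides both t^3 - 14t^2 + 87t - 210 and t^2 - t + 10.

1

Apply the Euclidean algorithm:
  t^3 - 14t^2 + 87t - 210 = (t - 13)(t^2 - t + 10) + (64t - 80)
  t^2 - t + 10 = ((1/64)t + 1/256)(64t - 80) + (165/16)
  64t - 80 = ((1024/165)t - 256/33)(165/16) + (0)
The last nonzero remainder is the constant 165/16, so the polynomials are coprime and gcd = 1.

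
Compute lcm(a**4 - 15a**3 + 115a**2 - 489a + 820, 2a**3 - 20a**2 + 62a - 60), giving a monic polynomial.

a**6 - 20a**5 + 196a**4 - 1154a**3 + 3955a**2 - 7034a + 4920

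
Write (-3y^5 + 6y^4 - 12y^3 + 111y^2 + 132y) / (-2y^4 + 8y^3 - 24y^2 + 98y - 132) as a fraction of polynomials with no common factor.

By polynomial division,
  -3y^5 + 6y^4 - 12y^3 + 111y^2 + 132y = ((3/2)y + 3)(-2y^4 + 8y^3 - 24y^2 + 98y - 132) + (36y^2 + 36y + 396)
  -2y^4 + 8y^3 - 24y^2 + 98y - 132 = (-(1/18)y^2 + (5/18)y - 1/3)(36y^2 + 36y + 396) + (0)
Last nonzero remainder: 36y^2 + 36y + 396. Dividing through by 36 gives the monic gcd y^2 + y + 11.
Cancel y^2 + y + 11 from numerator and denominator to get the reduced form.

(3y^3 - 9y^2 - 12y)/(2y^2 - 10y + 12)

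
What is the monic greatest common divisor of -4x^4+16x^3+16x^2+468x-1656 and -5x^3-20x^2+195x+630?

x-6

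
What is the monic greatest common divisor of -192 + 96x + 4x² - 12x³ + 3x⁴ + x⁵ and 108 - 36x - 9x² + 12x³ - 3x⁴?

6 - 3x + x²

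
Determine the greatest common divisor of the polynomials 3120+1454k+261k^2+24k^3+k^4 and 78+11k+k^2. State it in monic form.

78+11k+k^2

By polynomial division,
  k^4+24k^3+261k^2+1454k+3120 = (k^2+13k+40)(k^2+11k+78) + (0)
The last nonzero remainder k^2+11k+78 is already monic.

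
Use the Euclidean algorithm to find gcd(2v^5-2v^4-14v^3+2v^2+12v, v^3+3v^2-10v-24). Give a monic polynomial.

v^2-v-6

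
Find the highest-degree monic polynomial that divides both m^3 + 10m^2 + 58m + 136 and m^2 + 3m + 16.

Repeated division with remainder:
  m^3 + 10m^2 + 58m + 136 = (m + 7)(m^2 + 3m + 16) + (21m + 24)
  m^2 + 3m + 16 = ((1/21)m + 13/147)(21m + 24) + (680/49)
  21m + 24 = ((1029/680)m + 147/85)(680/49) + (0)
The last nonzero remainder is the constant 680/49, so the polynomials are coprime and gcd = 1.

1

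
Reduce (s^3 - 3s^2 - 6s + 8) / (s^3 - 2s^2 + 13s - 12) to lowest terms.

(s^2 - 2s - 8)/(s^2 - s + 12)

Apply the Euclidean algorithm:
  s^3 - 3s^2 - 6s + 8 = (s^3 - 2s^2 + 13s - 12) + (-s^2 - 19s + 20)
  s^3 - 2s^2 + 13s - 12 = (-s + 21)(-s^2 - 19s + 20) + (432s - 432)
  -s^2 - 19s + 20 = (-(1/432)s - 5/108)(432s - 432) + (0)
Last nonzero remainder: 432s - 432. Dividing through by 432 gives the monic gcd s - 1.
Cancel s - 1 from numerator and denominator to get the reduced form.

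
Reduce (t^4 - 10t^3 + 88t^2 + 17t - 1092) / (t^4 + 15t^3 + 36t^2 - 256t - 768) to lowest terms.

Apply the Euclidean algorithm:
  t^4 - 10t^3 + 88t^2 + 17t - 1092 = (t^4 + 15t^3 + 36t^2 - 256t - 768) + (-25t^3 + 52t^2 + 273t - 324)
  t^4 + 15t^3 + 36t^2 - 256t - 768 = (-(1/25)t - 427/625)(-25t^3 + 52t^2 + 273t - 324) + ((51529/625)t^2 - (51529/625)t - 618348/625)
  -25t^3 + 52t^2 + 273t - 324 = (-(15625/51529)t + 16875/51529)((51529/625)t^2 - (51529/625)t - 618348/625) + (0)
Last nonzero remainder: (51529/625)t^2 - (51529/625)t - 618348/625. Dividing through by 51529/625 gives the monic gcd t^2 - t - 12.
Cancel t^2 - t - 12 from numerator and denominator to get the reduced form.

(t^2 - 9t + 91)/(t^2 + 16t + 64)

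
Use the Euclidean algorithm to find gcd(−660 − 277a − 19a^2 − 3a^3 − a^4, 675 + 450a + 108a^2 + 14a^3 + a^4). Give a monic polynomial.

Euclidean algorithm in ℚ[a]:
  −a^4 − 3a^3 − 19a^2 − 277a − 660 = (−1)(a^4 + 14a^3 + 108a^2 + 450a + 675) + (11a^3 + 89a^2 + 173a + 15)
  a^4 + 14a^3 + 108a^2 + 450a + 675 = ((1/11)a + 65/121)(11a^3 + 89a^2 + 173a + 15) + ((5380/121)a^2 + (43040/121)a + 80700/121)
  11a^3 + 89a^2 + 173a + 15 = ((1331/5380)a + 121/5380)((5380/121)a^2 + (43040/121)a + 80700/121) + (0)
Last nonzero remainder: (5380/121)a^2 + (43040/121)a + 80700/121. Dividing through by 5380/121 gives the monic gcd a^2 + 8a + 15.

15 + 8a + a^2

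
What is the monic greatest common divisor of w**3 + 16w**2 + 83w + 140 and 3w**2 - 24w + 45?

1

Apply the Euclidean algorithm:
  w**3 + 16w**2 + 83w + 140 = ((1/3)w + 8)(3w**2 - 24w + 45) + (260w - 220)
  3w**2 - 24w + 45 = ((3/260)w - 279/3380)(260w - 220) + (4536/169)
  260w - 220 = ((10985/1134)w - 9295/1134)(4536/169) + (0)
The last nonzero remainder is the constant 4536/169, so the polynomials are coprime and gcd = 1.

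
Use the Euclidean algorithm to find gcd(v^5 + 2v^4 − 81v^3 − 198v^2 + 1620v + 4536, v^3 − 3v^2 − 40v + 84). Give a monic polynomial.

Repeated division with remainder:
  v^5 + 2v^4 − 81v^3 − 198v^2 + 1620v + 4536 = (v^2 + 5v − 26)(v^3 − 3v^2 − 40v + 84) + (−160v^2 + 160v + 6720)
  v^3 − 3v^2 − 40v + 84 = (−(1/160)v + 1/80)(−160v^2 + 160v + 6720) + (0)
Last nonzero remainder: −160v^2 + 160v + 6720. Dividing through by −160 gives the monic gcd v^2 − v − 42.

v^2 − v − 42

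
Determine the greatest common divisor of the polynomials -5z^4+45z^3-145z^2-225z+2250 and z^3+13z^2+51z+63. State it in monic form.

z+3

Apply the Euclidean algorithm:
  -5z^4+45z^3-145z^2-225z+2250 = (-5z+110)(z^3+13z^2+51z+63) + (-1320z^2-5520z-4680)
  z^3+13z^2+51z+63 = (-(1/1320)z-97/14520)(-1320z^2-5520z-4680) + ((1280/121)z+3840/121)
  -1320z^2-5520z-4680 = (-(3993/32)z-4719/32)((1280/121)z+3840/121) + (0)
Last nonzero remainder: (1280/121)z+3840/121. Dividing through by 1280/121 gives the monic gcd z+3.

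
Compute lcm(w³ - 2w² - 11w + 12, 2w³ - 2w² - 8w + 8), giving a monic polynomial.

w⁵ - 2w⁴ - 15w³ + 20w² + 44w - 48

Apply the Euclidean algorithm:
  w³ - 2w² - 11w + 12 = (1/2)(2w³ - 2w² - 8w + 8) + (-w² - 7w + 8)
  2w³ - 2w² - 8w + 8 = (-2w + 16)(-w² - 7w + 8) + (120w - 120)
  -w² - 7w + 8 = (-(1/120)w - 1/15)(120w - 120) + (0)
Last nonzero remainder: 120w - 120. Dividing through by 120 gives the monic gcd w - 1.
Then lcm(f, g) = f·g / gcd(f, g); expanding and making the result monic gives the answer.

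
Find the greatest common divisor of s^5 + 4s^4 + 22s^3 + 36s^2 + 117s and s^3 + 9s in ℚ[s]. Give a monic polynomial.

s^3 + 9s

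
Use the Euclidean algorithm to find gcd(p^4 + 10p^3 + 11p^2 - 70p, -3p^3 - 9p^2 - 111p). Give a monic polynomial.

p

Euclidean algorithm in ℚ[p]:
  p^4 + 10p^3 + 11p^2 - 70p = (-(1/3)p - 7/3)(-3p^3 - 9p^2 - 111p) + (-47p^2 - 329p)
  -3p^3 - 9p^2 - 111p = ((3/47)p - 12/47)(-47p^2 - 329p) + (-195p)
  -47p^2 - 329p = ((47/195)p + 329/195)(-195p) + (0)
Last nonzero remainder: -195p. Dividing through by -195 gives the monic gcd p.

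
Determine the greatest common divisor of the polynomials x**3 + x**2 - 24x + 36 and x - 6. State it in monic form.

1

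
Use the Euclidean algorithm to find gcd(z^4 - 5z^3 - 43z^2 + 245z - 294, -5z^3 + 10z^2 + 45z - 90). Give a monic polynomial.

z^2 - 5z + 6

Apply the Euclidean algorithm:
  z^4 - 5z^3 - 43z^2 + 245z - 294 = (-(1/5)z + 3/5)(-5z^3 + 10z^2 + 45z - 90) + (-40z^2 + 200z - 240)
  -5z^3 + 10z^2 + 45z - 90 = ((1/8)z + 3/8)(-40z^2 + 200z - 240) + (0)
Last nonzero remainder: -40z^2 + 200z - 240. Dividing through by -40 gives the monic gcd z^2 - 5z + 6.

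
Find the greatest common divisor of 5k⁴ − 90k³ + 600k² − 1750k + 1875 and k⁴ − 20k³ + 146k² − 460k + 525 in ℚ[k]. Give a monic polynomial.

Apply the Euclidean algorithm:
  5k⁴ − 90k³ + 600k² − 1750k + 1875 = (5)(k⁴ − 20k³ + 146k² − 460k + 525) + (10k³ − 130k² + 550k − 750)
  k⁴ − 20k³ + 146k² − 460k + 525 = ((1/10)k − 7/10)(10k³ − 130k² + 550k − 750) + (0)
Last nonzero remainder: 10k³ − 130k² + 550k − 750. Dividing through by 10 gives the monic gcd k³ − 13k² + 55k − 75.

k³ − 13k² + 55k − 75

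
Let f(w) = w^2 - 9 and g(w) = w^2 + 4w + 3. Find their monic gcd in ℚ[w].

w + 3

By polynomial division,
  w^2 - 9 = (w^2 + 4w + 3) + (-4w - 12)
  w^2 + 4w + 3 = (-(1/4)w - 1/4)(-4w - 12) + (0)
Last nonzero remainder: -4w - 12. Dividing through by -4 gives the monic gcd w + 3.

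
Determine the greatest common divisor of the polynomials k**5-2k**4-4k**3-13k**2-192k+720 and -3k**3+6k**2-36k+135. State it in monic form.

k**3-2k**2+12k-45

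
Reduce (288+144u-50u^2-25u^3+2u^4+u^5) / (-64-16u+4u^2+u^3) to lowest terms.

Apply the Euclidean algorithm:
  u^5+2u^4-25u^3-50u^2+144u+288 = (u^2-2u-1)(u^3+4u^2-16u-64) + (-14u^2+224)
  u^3+4u^2-16u-64 = (-(1/14)u-2/7)(-14u^2+224) + (0)
Last nonzero remainder: -14u^2+224. Dividing through by -14 gives the monic gcd u^2-16.
Cancel u^2-16 from numerator and denominator to get the reduced form.

(-18-9u+2u^2+u^3)/(4+u)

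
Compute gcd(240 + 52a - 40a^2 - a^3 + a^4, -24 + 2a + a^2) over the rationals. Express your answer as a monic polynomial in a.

-24 + 2a + a^2

Euclidean algorithm in ℚ[a]:
  a^4 - a^3 - 40a^2 + 52a + 240 = (a^2 - 3a - 10)(a^2 + 2a - 24) + (0)
The last nonzero remainder a^2 + 2a - 24 is already monic.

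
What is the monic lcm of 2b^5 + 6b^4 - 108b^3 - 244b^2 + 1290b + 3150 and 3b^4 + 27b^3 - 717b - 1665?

b^7 + 14b^6 + 16b^5 - 605b^4 - 2695b^3 + 4156b^2 + 41190b + 58275

Repeated division with remainder:
  2b^5 + 6b^4 - 108b^3 - 244b^2 + 1290b + 3150 = ((2/3)b - 4)(3b^4 + 27b^3 - 717b - 1665) + (234b^2 - 468b - 3510)
  3b^4 + 27b^3 - 717b - 1665 = ((1/78)b^2 + (11/78)b + 37/78)(234b^2 - 468b - 3510) + (0)
Last nonzero remainder: 234b^2 - 468b - 3510. Dividing through by 234 gives the monic gcd b^2 - 2b - 15.
Then lcm(f, g) = f·g / gcd(f, g); expanding and making the result monic gives the answer.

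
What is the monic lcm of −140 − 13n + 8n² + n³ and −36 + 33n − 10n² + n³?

Euclidean algorithm in ℚ[n]:
  n³ + 8n² − 13n − 140 = (n³ − 10n² + 33n − 36) + (18n² − 46n − 104)
  n³ − 10n² + 33n − 36 = ((1/18)n − 67/162)(18n² − 46n − 104) + ((1600/81)n − 6400/81)
  18n² − 46n − 104 = ((729/800)n + 1053/800)((1600/81)n − 6400/81) + (0)
Last nonzero remainder: (1600/81)n − 6400/81. Dividing through by 1600/81 gives the monic gcd n − 4.
Then lcm(f, g) = f·g / gcd(f, g); expanding and making the result monic gives the answer.

−1260 + 723n + 10n² − 52n³ + 2n⁴ + n⁵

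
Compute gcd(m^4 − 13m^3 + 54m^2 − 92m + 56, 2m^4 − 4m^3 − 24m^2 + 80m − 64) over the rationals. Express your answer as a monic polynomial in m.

Repeated division with remainder:
  m^4 − 13m^3 + 54m^2 − 92m + 56 = (1/2)(2m^4 − 4m^3 − 24m^2 + 80m − 64) + (−11m^3 + 66m^2 − 132m + 88)
  2m^4 − 4m^3 − 24m^2 + 80m − 64 = (−(2/11)m − 8/11)(−11m^3 + 66m^2 − 132m + 88) + (0)
Last nonzero remainder: −11m^3 + 66m^2 − 132m + 88. Dividing through by −11 gives the monic gcd m^3 − 6m^2 + 12m − 8.

m^3 − 6m^2 + 12m − 8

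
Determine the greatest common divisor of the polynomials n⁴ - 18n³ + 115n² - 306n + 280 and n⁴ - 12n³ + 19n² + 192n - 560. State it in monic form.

n³ - 16n² + 83n - 140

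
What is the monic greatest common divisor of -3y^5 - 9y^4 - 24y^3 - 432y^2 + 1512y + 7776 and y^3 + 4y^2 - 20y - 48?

y^2 + 2y - 24

By polynomial division,
  -3y^5 - 9y^4 - 24y^3 - 432y^2 + 1512y + 7776 = (-3y^2 + 3y - 96)(y^3 + 4y^2 - 20y - 48) + (-132y^2 - 264y + 3168)
  y^3 + 4y^2 - 20y - 48 = (-(1/132)y - 1/66)(-132y^2 - 264y + 3168) + (0)
Last nonzero remainder: -132y^2 - 264y + 3168. Dividing through by -132 gives the monic gcd y^2 + 2y - 24.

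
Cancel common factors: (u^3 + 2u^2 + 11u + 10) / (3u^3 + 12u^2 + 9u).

(u^2 + u + 10)/(3u^2 + 9u)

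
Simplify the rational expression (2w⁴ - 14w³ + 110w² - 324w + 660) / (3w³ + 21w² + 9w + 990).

(2w² - 8w + 20)/(3w + 30)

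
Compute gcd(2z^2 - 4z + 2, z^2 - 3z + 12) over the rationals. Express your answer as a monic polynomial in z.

By polynomial division,
  2z^2 - 4z + 2 = (2)(z^2 - 3z + 12) + (2z - 22)
  z^2 - 3z + 12 = ((1/2)z + 4)(2z - 22) + (100)
  2z - 22 = ((1/50)z - 11/50)(100) + (0)
The last nonzero remainder is the constant 100, so the polynomials are coprime and gcd = 1.

1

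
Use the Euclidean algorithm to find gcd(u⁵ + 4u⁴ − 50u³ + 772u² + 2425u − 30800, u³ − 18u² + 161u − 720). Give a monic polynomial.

By polynomial division,
  u⁵ + 4u⁴ − 50u³ + 772u² + 2425u − 30800 = (u² + 22u + 185)(u³ − 18u² + 161u − 720) + (1280u² − 11520u + 102400)
  u³ − 18u² + 161u − 720 = ((1/1280)u − 9/1280)(1280u² − 11520u + 102400) + (0)
Last nonzero remainder: 1280u² − 11520u + 102400. Dividing through by 1280 gives the monic gcd u² − 9u + 80.

u² − 9u + 80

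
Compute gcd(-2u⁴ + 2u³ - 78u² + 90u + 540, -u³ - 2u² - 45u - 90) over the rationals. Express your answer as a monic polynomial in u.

u³ + 2u² + 45u + 90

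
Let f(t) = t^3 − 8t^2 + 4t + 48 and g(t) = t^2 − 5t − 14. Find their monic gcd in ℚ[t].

t + 2

Euclidean algorithm in ℚ[t]:
  t^3 − 8t^2 + 4t + 48 = (t − 3)(t^2 − 5t − 14) + (3t + 6)
  t^2 − 5t − 14 = ((1/3)t − 7/3)(3t + 6) + (0)
Last nonzero remainder: 3t + 6. Dividing through by 3 gives the monic gcd t + 2.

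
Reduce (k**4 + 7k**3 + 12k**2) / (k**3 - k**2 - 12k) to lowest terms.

Repeated division with remainder:
  k**4 + 7k**3 + 12k**2 = (k + 8)(k**3 - k**2 - 12k) + (32k**2 + 96k)
  k**3 - k**2 - 12k = ((1/32)k - 1/8)(32k**2 + 96k) + (0)
Last nonzero remainder: 32k**2 + 96k. Dividing through by 32 gives the monic gcd k**2 + 3k.
Cancel k**2 + 3k from numerator and denominator to get the reduced form.

(k**2 + 4k)/(k - 4)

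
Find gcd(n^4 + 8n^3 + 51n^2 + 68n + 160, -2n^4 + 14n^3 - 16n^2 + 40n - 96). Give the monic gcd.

Apply the Euclidean algorithm:
  n^4 + 8n^3 + 51n^2 + 68n + 160 = (-1/2)(-2n^4 + 14n^3 - 16n^2 + 40n - 96) + (15n^3 + 43n^2 + 88n + 112)
  -2n^4 + 14n^3 - 16n^2 + 40n - 96 = (-(2/15)n + 296/225)(15n^3 + 43n^2 + 88n + 112) + (-(13688/225)n^2 - (13688/225)n - 54752/225)
  15n^3 + 43n^2 + 88n + 112 = (-(3375/13688)n - 1575/3422)(-(13688/225)n^2 - (13688/225)n - 54752/225) + (0)
Last nonzero remainder: -(13688/225)n^2 - (13688/225)n - 54752/225. Dividing through by -13688/225 gives the monic gcd n^2 + n + 4.

n^2 + n + 4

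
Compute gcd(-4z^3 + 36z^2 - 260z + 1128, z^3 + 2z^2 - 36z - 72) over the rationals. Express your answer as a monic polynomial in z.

z - 6

Apply the Euclidean algorithm:
  -4z^3 + 36z^2 - 260z + 1128 = (-4)(z^3 + 2z^2 - 36z - 72) + (44z^2 - 404z + 840)
  z^3 + 2z^2 - 36z - 72 = ((1/44)z + 123/484)(44z^2 - 404z + 840) + ((5757/121)z - 34542/121)
  44z^2 - 404z + 840 = ((5324/5757)z - 16940/5757)((5757/121)z - 34542/121) + (0)
Last nonzero remainder: (5757/121)z - 34542/121. Dividing through by 5757/121 gives the monic gcd z - 6.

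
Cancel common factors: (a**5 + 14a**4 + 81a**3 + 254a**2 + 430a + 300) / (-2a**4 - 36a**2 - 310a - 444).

(-a**3 - 9a**2 - 30a - 50)/(2a**2 - 10a + 74)

Apply the Euclidean algorithm:
  a**5 + 14a**4 + 81a**3 + 254a**2 + 430a + 300 = (-(1/2)a - 7)(-2a**4 - 36a**2 - 310a - 444) + (63a**3 - 153a**2 - 1962a - 2808)
  -2a**4 - 36a**2 - 310a - 444 = (-(2/63)a - 34/441)(63a**3 - 153a**2 - 1962a - 2808) + (-(5394/49)a**2 - (26970/49)a - 32364/49)
  63a**3 - 153a**2 - 1962a - 2808 = (-(1029/1798)a + 3822/899)(-(5394/49)a**2 - (26970/49)a - 32364/49) + (0)
Last nonzero remainder: -(5394/49)a**2 - (26970/49)a - 32364/49. Dividing through by -5394/49 gives the monic gcd a**2 + 5a + 6.
Cancel a**2 + 5a + 6 from numerator and denominator to get the reduced form.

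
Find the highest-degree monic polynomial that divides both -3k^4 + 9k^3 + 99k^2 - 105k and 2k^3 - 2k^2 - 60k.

Apply the Euclidean algorithm:
  -3k^4 + 9k^3 + 99k^2 - 105k = (-(3/2)k + 3)(2k^3 - 2k^2 - 60k) + (15k^2 + 75k)
  2k^3 - 2k^2 - 60k = ((2/15)k - 4/5)(15k^2 + 75k) + (0)
Last nonzero remainder: 15k^2 + 75k. Dividing through by 15 gives the monic gcd k^2 + 5k.

k^2 + 5k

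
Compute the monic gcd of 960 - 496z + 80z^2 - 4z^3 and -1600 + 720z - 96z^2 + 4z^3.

40 - 14z + z^2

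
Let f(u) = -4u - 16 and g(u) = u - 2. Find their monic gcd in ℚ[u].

1

By polynomial division,
  -4u - 16 = (-4)(u - 2) + (-24)
  u - 2 = (-(1/24)u + 1/12)(-24) + (0)
The last nonzero remainder is the constant -24, so the polynomials are coprime and gcd = 1.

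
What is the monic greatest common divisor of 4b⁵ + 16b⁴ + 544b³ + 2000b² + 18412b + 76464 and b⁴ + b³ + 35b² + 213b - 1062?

b² - 2b + 59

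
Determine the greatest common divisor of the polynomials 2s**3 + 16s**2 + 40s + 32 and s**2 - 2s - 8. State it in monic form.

s + 2

Repeated division with remainder:
  2s**3 + 16s**2 + 40s + 32 = (2s + 20)(s**2 - 2s - 8) + (96s + 192)
  s**2 - 2s - 8 = ((1/96)s - 1/24)(96s + 192) + (0)
Last nonzero remainder: 96s + 192. Dividing through by 96 gives the monic gcd s + 2.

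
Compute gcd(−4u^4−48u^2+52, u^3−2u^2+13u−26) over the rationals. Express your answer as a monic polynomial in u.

u^2+13

Apply the Euclidean algorithm:
  −4u^4−48u^2+52 = (−4u−8)(u^3−2u^2+13u−26) + (−12u^2−156)
  u^3−2u^2+13u−26 = (−(1/12)u+1/6)(−12u^2−156) + (0)
Last nonzero remainder: −12u^2−156. Dividing through by −12 gives the monic gcd u^2+13.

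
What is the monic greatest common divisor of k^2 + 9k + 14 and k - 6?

1

Euclidean algorithm in ℚ[k]:
  k^2 + 9k + 14 = (k + 15)(k - 6) + (104)
  k - 6 = ((1/104)k - 3/52)(104) + (0)
The last nonzero remainder is the constant 104, so the polynomials are coprime and gcd = 1.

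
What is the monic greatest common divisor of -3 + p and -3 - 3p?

Euclidean algorithm in ℚ[p]:
  p - 3 = (-1/3)(-3p - 3) + (-4)
  -3p - 3 = ((3/4)p + 3/4)(-4) + (0)
The last nonzero remainder is the constant -4, so the polynomials are coprime and gcd = 1.

1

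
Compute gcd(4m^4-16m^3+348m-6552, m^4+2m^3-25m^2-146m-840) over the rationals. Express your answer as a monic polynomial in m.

m^2-m-42

By polynomial division,
  4m^4-16m^3+348m-6552 = (4)(m^4+2m^3-25m^2-146m-840) + (-24m^3+100m^2+932m-3192)
  m^4+2m^3-25m^2-146m-840 = (-(1/24)m-37/144)(-24m^3+100m^2+932m-3192) + ((1423/36)m^2-(1423/36)m-9961/6)
  -24m^3+100m^2+932m-3192 = (-(864/1423)m+2736/1423)((1423/36)m^2-(1423/36)m-9961/6) + (0)
Last nonzero remainder: (1423/36)m^2-(1423/36)m-9961/6. Dividing through by 1423/36 gives the monic gcd m^2-m-42.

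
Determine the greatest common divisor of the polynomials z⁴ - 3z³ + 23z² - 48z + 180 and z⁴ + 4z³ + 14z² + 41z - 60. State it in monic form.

z² + z + 15

By polynomial division,
  z⁴ - 3z³ + 23z² - 48z + 180 = (z⁴ + 4z³ + 14z² + 41z - 60) + (-7z³ + 9z² - 89z + 240)
  z⁴ + 4z³ + 14z² + 41z - 60 = (-(1/7)z - 37/49)(-7z³ + 9z² - 89z + 240) + ((396/49)z² + (396/49)z + 5940/49)
  -7z³ + 9z² - 89z + 240 = (-(343/396)z + 196/99)((396/49)z² + (396/49)z + 5940/49) + (0)
Last nonzero remainder: (396/49)z² + (396/49)z + 5940/49. Dividing through by 396/49 gives the monic gcd z² + z + 15.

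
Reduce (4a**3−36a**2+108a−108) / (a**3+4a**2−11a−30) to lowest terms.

(4a**2−24a+36)/(a**2+7a+10)

Apply the Euclidean algorithm:
  4a**3−36a**2+108a−108 = (4)(a**3+4a**2−11a−30) + (−52a**2+152a+12)
  a**3+4a**2−11a−30 = (−(1/52)a−45/338)(−52a**2+152a+12) + ((1600/169)a−4800/169)
  −52a**2+152a+12 = (−(2197/400)a−169/400)((1600/169)a−4800/169) + (0)
Last nonzero remainder: (1600/169)a−4800/169. Dividing through by 1600/169 gives the monic gcd a−3.
Cancel a−3 from numerator and denominator to get the reduced form.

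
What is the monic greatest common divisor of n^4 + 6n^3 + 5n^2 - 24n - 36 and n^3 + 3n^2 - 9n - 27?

Repeated division with remainder:
  n^4 + 6n^3 + 5n^2 - 24n - 36 = (n + 3)(n^3 + 3n^2 - 9n - 27) + (5n^2 + 30n + 45)
  n^3 + 3n^2 - 9n - 27 = ((1/5)n - 3/5)(5n^2 + 30n + 45) + (0)
Last nonzero remainder: 5n^2 + 30n + 45. Dividing through by 5 gives the monic gcd n^2 + 6n + 9.

n^2 + 6n + 9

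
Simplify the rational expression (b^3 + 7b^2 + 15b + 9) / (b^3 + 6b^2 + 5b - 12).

(b^2 + 4b + 3)/(b^2 + 3b - 4)

Euclidean algorithm in ℚ[b]:
  b^3 + 7b^2 + 15b + 9 = (b^3 + 6b^2 + 5b - 12) + (b^2 + 10b + 21)
  b^3 + 6b^2 + 5b - 12 = (b - 4)(b^2 + 10b + 21) + (24b + 72)
  b^2 + 10b + 21 = ((1/24)b + 7/24)(24b + 72) + (0)
Last nonzero remainder: 24b + 72. Dividing through by 24 gives the monic gcd b + 3.
Cancel b + 3 from numerator and denominator to get the reduced form.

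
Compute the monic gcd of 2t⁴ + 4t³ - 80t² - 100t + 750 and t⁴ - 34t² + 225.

By polynomial division,
  2t⁴ + 4t³ - 80t² - 100t + 750 = (2)(t⁴ - 34t² + 225) + (4t³ - 12t² - 100t + 300)
  t⁴ - 34t² + 225 = ((1/4)t + 3/4)(4t³ - 12t² - 100t + 300) + (0)
Last nonzero remainder: 4t³ - 12t² - 100t + 300. Dividing through by 4 gives the monic gcd t³ - 3t² - 25t + 75.

t³ - 3t² - 25t + 75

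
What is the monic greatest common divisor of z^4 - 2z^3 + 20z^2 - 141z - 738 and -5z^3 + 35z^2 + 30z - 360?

Euclidean algorithm in ℚ[z]:
  z^4 - 2z^3 + 20z^2 - 141z - 738 = (-(1/5)z - 1)(-5z^3 + 35z^2 + 30z - 360) + (61z^2 - 183z - 1098)
  -5z^3 + 35z^2 + 30z - 360 = (-(5/61)z + 20/61)(61z^2 - 183z - 1098) + (0)
Last nonzero remainder: 61z^2 - 183z - 1098. Dividing through by 61 gives the monic gcd z^2 - 3z - 18.

z^2 - 3z - 18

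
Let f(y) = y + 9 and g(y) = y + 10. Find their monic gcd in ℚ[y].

1

By polynomial division,
  y + 9 = (y + 10) + (−1)
  y + 10 = (−y − 10)(−1) + (0)
The last nonzero remainder is the constant −1, so the polynomials are coprime and gcd = 1.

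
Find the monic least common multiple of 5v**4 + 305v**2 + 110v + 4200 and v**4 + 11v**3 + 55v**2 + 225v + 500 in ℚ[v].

v**6 + 10v**5 + 86v**4 + 632v**3 + 2585v**2 + 8950v + 21000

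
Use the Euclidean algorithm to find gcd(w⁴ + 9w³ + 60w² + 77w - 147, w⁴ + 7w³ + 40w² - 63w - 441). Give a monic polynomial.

w³ + 10w² + 70w + 147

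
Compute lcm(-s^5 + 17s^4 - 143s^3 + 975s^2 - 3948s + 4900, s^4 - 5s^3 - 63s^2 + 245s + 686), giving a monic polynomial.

s^7 - 8s^6 + 4s^5 + 74s^4 - 2825s^3 + 16982s^2 + 11172s - 68600

Euclidean algorithm in ℚ[s]:
  -s^5 + 17s^4 - 143s^3 + 975s^2 - 3948s + 4900 = (-s + 12)(s^4 - 5s^3 - 63s^2 + 245s + 686) + (-146s^3 + 1976s^2 - 6202s - 3332)
  s^4 - 5s^3 - 63s^2 + 245s + 686 = (-(1/146)s - 623/10658)(-146s^3 + 1976s^2 - 6202s - 3332) + ((53424/5329)s^2 - (747936/5329)s + 2617776/5329)
  -146s^3 + 1976s^2 - 6202s - 3332 = (-(389017/26712)s - 90593/13356)((53424/5329)s^2 - (747936/5329)s + 2617776/5329) + (0)
Last nonzero remainder: (53424/5329)s^2 - (747936/5329)s + 2617776/5329. Dividing through by 53424/5329 gives the monic gcd s^2 - 14s + 49.
Then lcm(f, g) = f·g / gcd(f, g); expanding and making the result monic gives the answer.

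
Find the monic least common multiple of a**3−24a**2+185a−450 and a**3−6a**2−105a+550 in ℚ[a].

a**5−25a**4+99a**3+2005a**2−19900a+49500

Repeated division with remainder:
  a**3−24a**2+185a−450 = (a**3−6a**2−105a+550) + (−18a**2+290a−1000)
  a**3−6a**2−105a+550 = (−(1/18)a−91/162)(−18a**2+290a−1000) + ((190/81)a−950/81)
  −18a**2+290a−1000 = (−(729/95)a+1620/19)((190/81)a−950/81) + (0)
Last nonzero remainder: (190/81)a−950/81. Dividing through by 190/81 gives the monic gcd a−5.
Then lcm(f, g) = f·g / gcd(f, g); expanding and making the result monic gives the answer.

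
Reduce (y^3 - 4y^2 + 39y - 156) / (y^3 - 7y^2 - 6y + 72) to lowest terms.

(y^2 + 39)/(y^2 - 3y - 18)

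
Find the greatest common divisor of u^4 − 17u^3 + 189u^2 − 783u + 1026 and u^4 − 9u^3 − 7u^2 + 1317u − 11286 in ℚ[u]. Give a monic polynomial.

By polynomial division,
  u^4 − 17u^3 + 189u^2 − 783u + 1026 = (u^4 − 9u^3 − 7u^2 + 1317u − 11286) + (−8u^3 + 196u^2 − 2100u + 12312)
  u^4 − 9u^3 − 7u^2 + 1317u − 11286 = (−(1/8)u − 31/16)(−8u^3 + 196u^2 − 2100u + 12312) + ((441/4)u^2 − (4851/4)u + 25137/2)
  −8u^3 + 196u^2 − 2100u + 12312 = (−(32/441)u + 48/49)((441/4)u^2 − (4851/4)u + 25137/2) + (0)
Last nonzero remainder: (441/4)u^2 − (4851/4)u + 25137/2. Dividing through by 441/4 gives the monic gcd u^2 − 11u + 114.

u^2 − 11u + 114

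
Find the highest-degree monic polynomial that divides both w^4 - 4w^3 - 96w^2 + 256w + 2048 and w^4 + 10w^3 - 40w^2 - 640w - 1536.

w^3 + 4w^2 - 64w - 256

Repeated division with remainder:
  w^4 - 4w^3 - 96w^2 + 256w + 2048 = (w^4 + 10w^3 - 40w^2 - 640w - 1536) + (-14w^3 - 56w^2 + 896w + 3584)
  w^4 + 10w^3 - 40w^2 - 640w - 1536 = (-(1/14)w - 3/7)(-14w^3 - 56w^2 + 896w + 3584) + (0)
Last nonzero remainder: -14w^3 - 56w^2 + 896w + 3584. Dividing through by -14 gives the monic gcd w^3 + 4w^2 - 64w - 256.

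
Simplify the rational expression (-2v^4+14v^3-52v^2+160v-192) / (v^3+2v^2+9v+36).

(-2v^2+12v-16)/(v+3)

Apply the Euclidean algorithm:
  -2v^4+14v^3-52v^2+160v-192 = (-2v+18)(v^3+2v^2+9v+36) + (-70v^2+70v-840)
  v^3+2v^2+9v+36 = (-(1/70)v-3/70)(-70v^2+70v-840) + (0)
Last nonzero remainder: -70v^2+70v-840. Dividing through by -70 gives the monic gcd v^2-v+12.
Cancel v^2-v+12 from numerator and denominator to get the reduced form.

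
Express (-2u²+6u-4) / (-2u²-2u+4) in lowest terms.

(u-2)/(u+2)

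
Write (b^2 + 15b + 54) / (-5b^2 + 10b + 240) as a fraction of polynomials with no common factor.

By polynomial division,
  b^2 + 15b + 54 = (-1/5)(-5b^2 + 10b + 240) + (17b + 102)
  -5b^2 + 10b + 240 = (-(5/17)b + 40/17)(17b + 102) + (0)
Last nonzero remainder: 17b + 102. Dividing through by 17 gives the monic gcd b + 6.
Cancel b + 6 from numerator and denominator to get the reduced form.

(-b - 9)/(5b - 40)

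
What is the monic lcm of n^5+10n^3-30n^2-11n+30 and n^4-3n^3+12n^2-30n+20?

Repeated division with remainder:
  n^5+10n^3-30n^2-11n+30 = (n+3)(n^4-3n^3+12n^2-30n+20) + (7n^3-36n^2+59n-30)
  n^4-3n^3+12n^2-30n+20 = ((1/7)n+15/49)(7n^3-36n^2+59n-30) + ((715/49)n^2-(2145/49)n+1430/49)
  7n^3-36n^2+59n-30 = ((343/715)n-147/143)((715/49)n^2-(2145/49)n+1430/49) + (0)
Last nonzero remainder: (715/49)n^2-(2145/49)n+1430/49. Dividing through by 715/49 gives the monic gcd n^2-3n+2.
Then lcm(f, g) = f·g / gcd(f, g); expanding and making the result monic gives the answer.

n^7+20n^5-30n^4+89n^3-270n^2-110n+300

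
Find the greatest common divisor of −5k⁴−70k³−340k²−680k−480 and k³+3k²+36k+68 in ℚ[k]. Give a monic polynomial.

By polynomial division,
  −5k⁴−70k³−340k²−680k−480 = (−5k−55)(k³+3k²+36k+68) + (5k²+1640k+3260)
  k³+3k²+36k+68 = ((1/5)k−65)(5k²+1640k+3260) + (105984k+211968)
  5k²+1640k+3260 = ((5/105984)k+815/52992)(105984k+211968) + (0)
Last nonzero remainder: 105984k+211968. Dividing through by 105984 gives the monic gcd k+2.

k+2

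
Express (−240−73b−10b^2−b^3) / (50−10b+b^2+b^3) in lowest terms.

Apply the Euclidean algorithm:
  −b^3−10b^2−73b−240 = (−1)(b^3+b^2−10b+50) + (−9b^2−83b−190)
  b^3+b^2−10b+50 = (−(1/9)b+74/81)(−9b^2−83b−190) + ((3622/81)b+18110/81)
  −9b^2−83b−190 = (−(729/3622)b−1539/1811)((3622/81)b+18110/81) + (0)
Last nonzero remainder: (3622/81)b+18110/81. Dividing through by 3622/81 gives the monic gcd b+5.
Cancel b+5 from numerator and denominator to get the reduced form.

(−48−5b−b^2)/(10−4b+b^2)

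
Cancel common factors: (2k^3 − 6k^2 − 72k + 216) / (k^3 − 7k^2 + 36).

By polynomial division,
  2k^3 − 6k^2 − 72k + 216 = (2)(k^3 − 7k^2 + 36) + (8k^2 − 72k + 144)
  k^3 − 7k^2 + 36 = ((1/8)k + 1/4)(8k^2 − 72k + 144) + (0)
Last nonzero remainder: 8k^2 − 72k + 144. Dividing through by 8 gives the monic gcd k^2 − 9k + 18.
Cancel k^2 − 9k + 18 from numerator and denominator to get the reduced form.

(2k + 12)/(k + 2)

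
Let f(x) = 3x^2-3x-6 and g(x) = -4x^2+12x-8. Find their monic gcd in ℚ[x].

x-2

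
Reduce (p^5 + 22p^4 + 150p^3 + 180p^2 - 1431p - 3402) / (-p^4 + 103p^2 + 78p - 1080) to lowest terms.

(-p^3 - 16p^2 - 81p - 126)/(p^2 - 6p - 40)

By polynomial division,
  p^5 + 22p^4 + 150p^3 + 180p^2 - 1431p - 3402 = (-p - 22)(-p^4 + 103p^2 + 78p - 1080) + (253p^3 + 2524p^2 - 795p - 27162)
  -p^4 + 103p^2 + 78p - 1080 = (-(1/253)p + 2524/64009)(253p^3 + 2524p^2 - 795p - 27162) + ((21216/64009)p^2 + (127296/64009)p - 572832/64009)
  253p^3 + 2524p^2 - 795p - 27162 = ((16194277/21216)p + 32196527/10608)((21216/64009)p^2 + (127296/64009)p - 572832/64009) + (0)
Last nonzero remainder: (21216/64009)p^2 + (127296/64009)p - 572832/64009. Dividing through by 21216/64009 gives the monic gcd p^2 + 6p - 27.
Cancel p^2 + 6p - 27 from numerator and denominator to get the reduced form.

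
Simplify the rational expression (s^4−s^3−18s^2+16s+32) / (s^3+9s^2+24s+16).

(s^2−6s+8)/(s+4)

Repeated division with remainder:
  s^4−s^3−18s^2+16s+32 = (s−10)(s^3+9s^2+24s+16) + (48s^2+240s+192)
  s^3+9s^2+24s+16 = ((1/48)s+1/12)(48s^2+240s+192) + (0)
Last nonzero remainder: 48s^2+240s+192. Dividing through by 48 gives the monic gcd s^2+5s+4.
Cancel s^2+5s+4 from numerator and denominator to get the reduced form.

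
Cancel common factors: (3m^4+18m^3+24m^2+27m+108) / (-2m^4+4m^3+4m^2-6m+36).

Repeated division with remainder:
  3m^4+18m^3+24m^2+27m+108 = (-3/2)(-2m^4+4m^3+4m^2-6m+36) + (24m^3+30m^2+18m+162)
  -2m^4+4m^3+4m^2-6m+36 = (-(1/12)m+13/48)(24m^3+30m^2+18m+162) + (-(21/8)m^2+(21/8)m-63/8)
  24m^3+30m^2+18m+162 = (-(64/7)m-144/7)(-(21/8)m^2+(21/8)m-63/8) + (0)
Last nonzero remainder: -(21/8)m^2+(21/8)m-63/8. Dividing through by -21/8 gives the monic gcd m^2-m+3.
Cancel m^2-m+3 from numerator and denominator to get the reduced form.

(-3m^2-21m-36)/(2m^2-2m-12)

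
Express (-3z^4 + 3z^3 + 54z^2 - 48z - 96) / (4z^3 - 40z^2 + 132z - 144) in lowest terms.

Apply the Euclidean algorithm:
  -3z^4 + 3z^3 + 54z^2 - 48z - 96 = (-(3/4)z - 27/4)(4z^3 - 40z^2 + 132z - 144) + (-117z^2 + 735z - 1068)
  4z^3 - 40z^2 + 132z - 144 = (-(4/117)z + 580/4563)(-117z^2 + 735z - 1068) + ((3136/1521)z - 12544/1521)
  -117z^2 + 735z - 1068 = (-(177957/3136)z + 406107/3136)((3136/1521)z - 12544/1521) + (0)
Last nonzero remainder: (3136/1521)z - 12544/1521. Dividing through by 3136/1521 gives the monic gcd z - 4.
Cancel z - 4 from numerator and denominator to get the reduced form.

(-3z^3 - 9z^2 + 18z + 24)/(4z^2 - 24z + 36)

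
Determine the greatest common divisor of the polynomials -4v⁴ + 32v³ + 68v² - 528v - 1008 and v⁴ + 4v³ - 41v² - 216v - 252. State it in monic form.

Euclidean algorithm in ℚ[v]:
  -4v⁴ + 32v³ + 68v² - 528v - 1008 = (-4)(v⁴ + 4v³ - 41v² - 216v - 252) + (48v³ - 96v² - 1392v - 2016)
  v⁴ + 4v³ - 41v² - 216v - 252 = ((1/48)v + 1/8)(48v³ - 96v² - 1392v - 2016) + (0)
Last nonzero remainder: 48v³ - 96v² - 1392v - 2016. Dividing through by 48 gives the monic gcd v³ - 2v² - 29v - 42.

v³ - 2v² - 29v - 42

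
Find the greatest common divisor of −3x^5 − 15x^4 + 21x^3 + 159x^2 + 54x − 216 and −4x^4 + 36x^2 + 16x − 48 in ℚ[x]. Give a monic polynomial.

x^3 − 2x^2 − 5x + 6

Apply the Euclidean algorithm:
  −3x^5 − 15x^4 + 21x^3 + 159x^2 + 54x − 216 = ((3/4)x + 15/4)(−4x^4 + 36x^2 + 16x − 48) + (−6x^3 + 12x^2 + 30x − 36)
  −4x^4 + 36x^2 + 16x − 48 = ((2/3)x + 4/3)(−6x^3 + 12x^2 + 30x − 36) + (0)
Last nonzero remainder: −6x^3 + 12x^2 + 30x − 36. Dividing through by −6 gives the monic gcd x^3 − 2x^2 − 5x + 6.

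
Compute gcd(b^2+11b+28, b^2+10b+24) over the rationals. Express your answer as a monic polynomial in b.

b+4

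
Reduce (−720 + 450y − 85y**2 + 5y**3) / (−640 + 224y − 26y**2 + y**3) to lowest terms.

Repeated division with remainder:
  5y**3 − 85y**2 + 450y − 720 = (5)(y**3 − 26y**2 + 224y − 640) + (45y**2 − 670y + 2480)
  y**3 − 26y**2 + 224y − 640 = ((1/45)y − 20/81)(45y**2 − 670y + 2480) + ((280/81)y − 2240/81)
  45y**2 − 670y + 2480 = ((729/56)y − 2511/28)((280/81)y − 2240/81) + (0)
Last nonzero remainder: (280/81)y − 2240/81. Dividing through by 280/81 gives the monic gcd y − 8.
Cancel y − 8 from numerator and denominator to get the reduced form.

(90 − 45y + 5y**2)/(80 − 18y + y**2)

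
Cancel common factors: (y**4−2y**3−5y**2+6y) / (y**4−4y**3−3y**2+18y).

(y−1)/(y−3)

By polynomial division,
  y**4−2y**3−5y**2+6y = (y**4−4y**3−3y**2+18y) + (2y**3−2y**2−12y)
  y**4−4y**3−3y**2+18y = ((1/2)y−3/2)(2y**3−2y**2−12y) + (0)
Last nonzero remainder: 2y**3−2y**2−12y. Dividing through by 2 gives the monic gcd y**3−y**2−6y.
Cancel y**3−y**2−6y from numerator and denominator to get the reduced form.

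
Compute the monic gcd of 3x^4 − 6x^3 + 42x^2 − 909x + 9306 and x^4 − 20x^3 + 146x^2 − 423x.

x^2 − 11x + 47

Euclidean algorithm in ℚ[x]:
  3x^4 − 6x^3 + 42x^2 − 909x + 9306 = (3)(x^4 − 20x^3 + 146x^2 − 423x) + (54x^3 − 396x^2 + 360x + 9306)
  x^4 − 20x^3 + 146x^2 − 423x = ((1/54)x − 19/81)(54x^3 − 396x^2 + 360x + 9306) + ((418/9)x^2 − (4598/9)x + 19646/9)
  54x^3 − 396x^2 + 360x + 9306 = ((243/209)x + 81/19)((418/9)x^2 − (4598/9)x + 19646/9) + (0)
Last nonzero remainder: (418/9)x^2 − (4598/9)x + 19646/9. Dividing through by 418/9 gives the monic gcd x^2 − 11x + 47.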